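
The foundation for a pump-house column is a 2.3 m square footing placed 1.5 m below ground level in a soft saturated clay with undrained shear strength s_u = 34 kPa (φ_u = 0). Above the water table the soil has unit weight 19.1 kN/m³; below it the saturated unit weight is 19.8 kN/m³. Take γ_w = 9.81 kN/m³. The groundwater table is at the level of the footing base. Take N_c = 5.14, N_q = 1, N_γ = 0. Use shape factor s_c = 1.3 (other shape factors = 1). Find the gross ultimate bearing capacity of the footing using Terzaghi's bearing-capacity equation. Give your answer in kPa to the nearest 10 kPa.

Overburden at base level: q = 19.1 × 1.5 = 28.65 kPa.
Cohesion term c·N_c·s_c = 34 × 5.14 × 1.3 = 227.19 kPa; surcharge term q·N_q = 28.65 × 1 = 28.65 kPa.
q_ult = 227.19 + 28.65 = 255.84 kPa.

q_ult ≈ 260 kPa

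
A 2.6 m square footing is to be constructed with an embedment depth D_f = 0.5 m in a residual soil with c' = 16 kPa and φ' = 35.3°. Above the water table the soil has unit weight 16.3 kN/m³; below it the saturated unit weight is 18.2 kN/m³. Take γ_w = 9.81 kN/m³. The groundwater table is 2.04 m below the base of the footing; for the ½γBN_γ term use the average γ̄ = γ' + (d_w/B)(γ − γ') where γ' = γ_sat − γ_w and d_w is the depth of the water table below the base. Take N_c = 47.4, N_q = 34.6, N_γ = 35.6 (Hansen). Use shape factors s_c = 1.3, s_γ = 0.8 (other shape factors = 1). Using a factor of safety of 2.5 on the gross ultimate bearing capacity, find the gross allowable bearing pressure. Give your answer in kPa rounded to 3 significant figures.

q_all ≈ 723 kPa

q = γ·D_f = 16.3 × 0.5 = 8.15 kPa.
γ' = 8.39 kN/m³; averaging over the depth B below the base, γ̄ = γ' + (d_w/B)(γ − γ') = 14.596 kN/m³.
c·N_c·s_c = 16 × 47.4 × 1.3 = 985.92 kPa
q·N_q = 8.15 × 34.6 = 281.99 kPa
0.5·γ·B·N_γ·s_γ = 0.5 × 14.596 × 2.6 × 35.6 × 0.8 = 540.41 kPa
q_ult = 985.92 + 281.99 + 540.41 = 1808.3 kPa.
q_all = 1808.3 / 2.5 = 723.33 kPa.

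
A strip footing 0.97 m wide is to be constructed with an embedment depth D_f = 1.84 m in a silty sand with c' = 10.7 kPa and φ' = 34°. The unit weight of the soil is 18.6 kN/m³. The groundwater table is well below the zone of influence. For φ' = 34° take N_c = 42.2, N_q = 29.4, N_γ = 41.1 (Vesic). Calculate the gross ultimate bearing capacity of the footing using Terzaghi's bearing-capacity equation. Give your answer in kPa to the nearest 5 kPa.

q_ult ≈ 1830 kPa

q = γ·D_f = 18.6 × 1.84 = 34.224 kPa.
c·N_c = 10.7 × 42.2 = 451.54 kPa
q·N_q = 34.224 × 29.4 = 1006.2 kPa
0.5·γ·B·N_γ = 0.5 × 18.6 × 0.97 × 41.1 = 370.76 kPa
q_ult = 451.54 + 1006.2 + 370.76 = 1828.5 kPa.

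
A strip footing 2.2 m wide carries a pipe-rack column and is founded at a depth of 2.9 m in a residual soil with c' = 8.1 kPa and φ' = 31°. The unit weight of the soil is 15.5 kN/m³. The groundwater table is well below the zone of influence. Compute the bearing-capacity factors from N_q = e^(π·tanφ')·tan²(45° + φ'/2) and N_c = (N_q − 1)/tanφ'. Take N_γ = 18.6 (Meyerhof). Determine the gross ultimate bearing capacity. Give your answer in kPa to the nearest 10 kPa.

q_ult ≈ 1510 kPa

tan31° = 0.6009, so N_q = e^(π×0.6009)·tan²(60.5°) = 6.604 × 3.124 = 20.63.
N_c = (20.63 − 1)/tan31° = 32.67.
Overburden at base level: q = 15.5 × 2.9 = 44.95 kPa.
Cohesion term c·N_c = 8.1 × 32.671 = 264.64 kPa; surcharge term q·N_q = 44.95 × 20.631 = 927.35 kPa; self-weight term 0.5·γ·B·N_γ = 0.5 × 15.5 × 2.2 × 18.6 = 317.13 kPa.
q_ult = 264.64 + 927.35 + 317.13 = 1509.1 kPa.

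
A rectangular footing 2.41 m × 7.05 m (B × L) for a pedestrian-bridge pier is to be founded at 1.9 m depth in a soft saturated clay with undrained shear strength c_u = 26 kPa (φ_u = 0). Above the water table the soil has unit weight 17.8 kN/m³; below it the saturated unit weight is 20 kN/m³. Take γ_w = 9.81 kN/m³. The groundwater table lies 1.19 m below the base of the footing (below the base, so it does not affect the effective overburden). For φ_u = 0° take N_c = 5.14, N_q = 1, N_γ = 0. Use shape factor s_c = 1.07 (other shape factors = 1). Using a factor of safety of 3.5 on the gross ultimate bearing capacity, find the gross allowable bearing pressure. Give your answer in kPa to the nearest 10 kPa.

q_all ≈ 50 kPa

Overburden at base level: q = 17.8 × 1.9 = 33.82 kPa.
Cohesion term c·N_c·s_c = 26 × 5.14 × 1.07 = 142.99 kPa; surcharge term q·N_q = 33.82 × 1 = 33.82 kPa.
q_ult = 142.99 + 33.82 = 176.81 kPa.
q_all = 176.81 / 3.5 = 50.519 kPa.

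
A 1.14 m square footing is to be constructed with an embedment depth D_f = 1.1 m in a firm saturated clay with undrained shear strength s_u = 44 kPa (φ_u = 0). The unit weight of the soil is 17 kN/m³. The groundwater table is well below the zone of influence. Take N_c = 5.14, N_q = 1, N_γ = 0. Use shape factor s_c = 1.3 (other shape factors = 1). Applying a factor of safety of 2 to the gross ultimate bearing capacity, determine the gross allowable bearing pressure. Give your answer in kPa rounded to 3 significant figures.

q_all ≈ 156 kPa

Effective surcharge at the founding depth q = γ·D_f = 17 × 1.1 = 18.7 kPa.
q_ult = c·N_c·s_c + q·N_q
     = 44 × 5.14 × 1.3 + 18.7 × 1
     = 294.01 + 18.7 = 312.71 kPa.
q_all = q_ult / FS = 312.71 / 2 = 156.35 kPa.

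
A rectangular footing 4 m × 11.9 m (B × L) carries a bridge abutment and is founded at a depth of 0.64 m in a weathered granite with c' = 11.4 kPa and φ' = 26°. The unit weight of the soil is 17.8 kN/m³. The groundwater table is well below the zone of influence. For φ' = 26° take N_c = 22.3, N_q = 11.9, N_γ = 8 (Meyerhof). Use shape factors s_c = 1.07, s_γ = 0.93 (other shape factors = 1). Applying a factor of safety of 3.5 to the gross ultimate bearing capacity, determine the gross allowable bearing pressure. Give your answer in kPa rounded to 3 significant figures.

q = γ·D_f = 17.8 × 0.64 = 11.392 kPa.
c·N_c·s_c = 11.4 × 22.3 × 1.07 = 272.02 kPa
q·N_q = 11.392 × 11.9 = 135.56 kPa
0.5·γ·B·N_γ·s_γ = 0.5 × 17.8 × 4 × 8 × 0.93 = 264.86 kPa
q_ult = 272.02 + 135.56 + 264.86 = 672.44 kPa.
q_all = q_ult / FS = 672.44 / 3.5 = 192.13 kPa.

q_all ≈ 192 kPa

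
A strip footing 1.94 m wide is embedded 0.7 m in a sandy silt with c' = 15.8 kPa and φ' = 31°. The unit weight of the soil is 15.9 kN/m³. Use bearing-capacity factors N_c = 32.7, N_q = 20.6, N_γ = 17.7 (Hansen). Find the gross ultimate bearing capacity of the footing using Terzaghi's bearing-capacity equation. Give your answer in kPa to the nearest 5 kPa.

Overburden at base level: q = 15.9 × 0.7 = 11.13 kPa.
Cohesion term c·N_c = 15.8 × 32.7 = 516.66 kPa; surcharge term q·N_q = 11.13 × 20.6 = 229.28 kPa; self-weight term 0.5·γ·B·N_γ = 0.5 × 15.9 × 1.94 × 17.7 = 272.99 kPa.
q_ult = 516.66 + 229.28 + 272.99 = 1018.9 kPa.

q_ult ≈ 1020 kPa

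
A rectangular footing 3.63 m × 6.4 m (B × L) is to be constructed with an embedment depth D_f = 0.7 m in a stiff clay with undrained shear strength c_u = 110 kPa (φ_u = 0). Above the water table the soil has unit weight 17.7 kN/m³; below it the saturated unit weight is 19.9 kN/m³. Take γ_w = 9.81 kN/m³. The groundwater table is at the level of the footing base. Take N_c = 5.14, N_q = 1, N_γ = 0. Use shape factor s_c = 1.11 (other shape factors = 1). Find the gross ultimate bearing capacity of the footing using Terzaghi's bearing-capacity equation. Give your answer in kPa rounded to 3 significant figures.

q_ult ≈ 640 kPa

Effective surcharge at the founding depth q = γ·D_f = 17.7 × 0.7 = 12.39 kPa.
q_ult = c·N_c·s_c + q·N_q
     = 110 × 5.14 × 1.11 + 12.39 × 1
     = 627.59 + 12.39 = 639.98 kPa.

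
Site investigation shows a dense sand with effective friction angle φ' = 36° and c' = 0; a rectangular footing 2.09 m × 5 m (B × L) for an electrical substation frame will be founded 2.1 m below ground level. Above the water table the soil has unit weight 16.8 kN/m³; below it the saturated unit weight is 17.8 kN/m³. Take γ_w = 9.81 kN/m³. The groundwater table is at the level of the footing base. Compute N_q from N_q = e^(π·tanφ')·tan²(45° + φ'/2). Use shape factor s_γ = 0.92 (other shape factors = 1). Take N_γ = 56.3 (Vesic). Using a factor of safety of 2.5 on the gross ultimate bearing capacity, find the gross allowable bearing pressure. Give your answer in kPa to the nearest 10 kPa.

N_q = e^(π·tan36°)·tan²(63°) = 37.75.
q = γ·D_f = 16.8 × 2.1 = 35.28 kPa.
For the ½γBN_γ term take γ' = 17.8 − 9.81 = 7.99 kN/m³ (soil below base is submerged).
q·N_q = 35.28 × 37.752 = 1331.9 kPa
0.5·γ·B·N_γ·s_γ = 0.5 × 7.99 × 2.09 × 56.3 × 0.92 = 432.47 kPa
q_ult = 1331.9 + 432.47 = 1764.4 kPa.
q_all = 1764.4 / 2.5 = 705.75 kPa.

q_all ≈ 710 kPa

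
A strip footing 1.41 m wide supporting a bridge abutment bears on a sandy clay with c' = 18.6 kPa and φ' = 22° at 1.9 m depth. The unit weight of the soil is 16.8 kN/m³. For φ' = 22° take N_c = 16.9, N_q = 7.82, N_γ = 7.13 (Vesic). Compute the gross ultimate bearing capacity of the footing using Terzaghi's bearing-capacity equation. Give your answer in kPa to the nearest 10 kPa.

Effective surcharge at the founding depth q = γ·D_f = 16.8 × 1.9 = 31.92 kPa.
q_ult = c·N_c + q·N_q + 0.5·γ·B·N_γ
     = 18.6 × 16.9 + 31.92 × 7.82 + 0.5 × 16.8 × 1.41 × 7.13
     = 314.34 + 249.61 + 84.448 = 648.4 kPa.

q_ult ≈ 650 kPa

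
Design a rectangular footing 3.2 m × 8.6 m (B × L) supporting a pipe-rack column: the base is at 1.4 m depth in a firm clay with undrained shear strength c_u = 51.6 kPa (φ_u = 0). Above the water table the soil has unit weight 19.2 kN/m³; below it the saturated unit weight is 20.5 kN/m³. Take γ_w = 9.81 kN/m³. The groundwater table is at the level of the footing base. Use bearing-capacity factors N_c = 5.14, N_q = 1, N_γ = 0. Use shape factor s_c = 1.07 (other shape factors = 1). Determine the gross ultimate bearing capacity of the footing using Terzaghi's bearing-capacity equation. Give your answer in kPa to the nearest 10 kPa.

q_ult ≈ 310 kPa

Effective surcharge at the founding depth q = γ·D_f = 19.2 × 1.4 = 26.88 kPa.
q_ult = c·N_c·s_c + q·N_q
     = 51.6 × 5.14 × 1.07 + 26.88 × 1
     = 283.79 + 26.88 = 310.67 kPa.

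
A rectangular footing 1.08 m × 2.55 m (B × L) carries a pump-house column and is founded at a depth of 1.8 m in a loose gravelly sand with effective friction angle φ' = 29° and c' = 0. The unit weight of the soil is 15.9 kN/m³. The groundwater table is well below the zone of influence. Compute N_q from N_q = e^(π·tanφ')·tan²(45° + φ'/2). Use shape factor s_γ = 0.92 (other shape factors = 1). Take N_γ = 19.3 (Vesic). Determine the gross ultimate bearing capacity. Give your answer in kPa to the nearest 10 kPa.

tan29° = 0.5543, so N_q = e^(π×0.5543)·tan²(59.5°) = 5.705 × 2.882 = 16.44.
Effective surcharge at the founding depth q = γ·D_f = 15.9 × 1.8 = 28.62 kPa.
q_ult = q·N_q + 0.5·γ·B·N_γ·s_γ
     = 28.62 × 16.443 + 0.5 × 15.9 × 1.08 × 19.3 × 0.92
     = 470.61 + 152.45 = 623.06 kPa.

q_ult ≈ 620 kPa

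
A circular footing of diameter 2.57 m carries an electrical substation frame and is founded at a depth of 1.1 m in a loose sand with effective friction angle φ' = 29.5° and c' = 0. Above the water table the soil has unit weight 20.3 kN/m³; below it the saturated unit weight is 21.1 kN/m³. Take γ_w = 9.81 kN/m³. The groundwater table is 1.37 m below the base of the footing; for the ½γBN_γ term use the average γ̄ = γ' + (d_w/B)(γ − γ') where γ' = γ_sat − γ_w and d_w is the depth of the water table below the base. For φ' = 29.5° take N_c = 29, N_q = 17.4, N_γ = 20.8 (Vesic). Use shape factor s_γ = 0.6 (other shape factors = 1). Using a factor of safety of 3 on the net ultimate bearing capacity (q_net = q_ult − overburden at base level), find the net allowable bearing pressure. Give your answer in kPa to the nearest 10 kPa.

Overburden at base level: q = 20.3 × 1.1 = 22.33 kPa.
The water table is 1.37 m below the base (< B = 2.57 m), so the ½γBN_γ term uses γ̄ = γ' + (d_w/B)(γ − γ') = 11.29 + (1.37/2.57)(20.3 − 11.29) = 16.093 kN/m³.
Surcharge term q·N_q = 22.33 × 17.4 = 388.54 kPa; self-weight term 0.5·γ·B·N_γ·s_γ = 0.5 × 16.093 × 2.57 × 20.8 × 0.6 = 258.08 kPa.
q_ult = 388.54 + 258.08 = 646.62 kPa.
q_net = 646.62 − 22.33 = 624.29 kPa.
q_all(net) = 624.29 / 3 = 208.1 kPa.

q_all(net) ≈ 210 kPa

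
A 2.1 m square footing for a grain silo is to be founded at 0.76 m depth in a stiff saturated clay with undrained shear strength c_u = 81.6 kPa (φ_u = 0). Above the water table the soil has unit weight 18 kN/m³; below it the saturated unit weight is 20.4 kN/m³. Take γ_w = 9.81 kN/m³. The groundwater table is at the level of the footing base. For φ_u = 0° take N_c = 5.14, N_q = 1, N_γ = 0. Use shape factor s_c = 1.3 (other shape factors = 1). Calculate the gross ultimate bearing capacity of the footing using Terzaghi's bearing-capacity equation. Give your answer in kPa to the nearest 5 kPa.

q = γ·D_f = 18 × 0.76 = 13.68 kPa.
c·N_c·s_c = 81.6 × 5.14 × 1.3 = 545.25 kPa
q·N_q = 13.68 × 1 = 13.68 kPa
q_ult = 545.25 + 13.68 = 558.93 kPa.

q_ult ≈ 560 kPa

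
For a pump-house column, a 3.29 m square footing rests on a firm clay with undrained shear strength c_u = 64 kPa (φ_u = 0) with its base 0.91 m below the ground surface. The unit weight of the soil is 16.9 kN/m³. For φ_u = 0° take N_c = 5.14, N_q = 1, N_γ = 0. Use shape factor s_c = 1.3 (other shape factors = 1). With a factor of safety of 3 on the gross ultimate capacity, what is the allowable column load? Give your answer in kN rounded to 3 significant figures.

P_all ≈ 1600 kN

q = γ·D_f = 16.9 × 0.91 = 15.379 kPa.
c·N_c·s_c = 64 × 5.14 × 1.3 = 427.65 kPa
q·N_q = 15.379 × 1 = 15.379 kPa
q_ult = 427.65 + 15.379 = 443.03 kPa.
Gross allowable pressure q_all = 443.03 / 3 = 147.68 kPa.
Footing area = 10.8241 m², so allowable column load = 147.68 × 10.8241 = 1598.5 kN.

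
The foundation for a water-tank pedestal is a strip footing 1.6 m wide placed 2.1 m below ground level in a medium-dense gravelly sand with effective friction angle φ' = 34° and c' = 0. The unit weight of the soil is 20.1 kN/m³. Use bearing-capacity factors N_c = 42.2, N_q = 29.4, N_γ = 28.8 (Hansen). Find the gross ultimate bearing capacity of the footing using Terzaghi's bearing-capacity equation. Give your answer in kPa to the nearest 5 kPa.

q = γ·D_f = 20.1 × 2.1 = 42.21 kPa.
q·N_q = 42.21 × 29.4 = 1241 kPa
0.5·γ·B·N_γ = 0.5 × 20.1 × 1.6 × 28.8 = 463.1 kPa
q_ult = 1241 + 463.1 = 1704.1 kPa.

q_ult ≈ 1705 kPa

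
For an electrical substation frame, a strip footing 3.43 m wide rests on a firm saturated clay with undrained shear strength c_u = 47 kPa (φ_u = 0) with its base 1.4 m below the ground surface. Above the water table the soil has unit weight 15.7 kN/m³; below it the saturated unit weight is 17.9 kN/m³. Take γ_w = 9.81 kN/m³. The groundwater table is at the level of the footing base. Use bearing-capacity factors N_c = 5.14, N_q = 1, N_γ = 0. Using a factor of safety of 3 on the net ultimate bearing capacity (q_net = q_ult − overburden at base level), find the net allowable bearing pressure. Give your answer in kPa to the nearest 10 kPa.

q = γ·D_f = 15.7 × 1.4 = 21.98 kPa.
c·N_c = 47 × 5.14 = 241.58 kPa
q·N_q = 21.98 × 1 = 21.98 kPa
q_ult = 241.58 + 21.98 = 263.56 kPa.
q_net = 263.56 − 21.98 = 241.58 kPa.
q_all(net) = 241.58 / 3 = 80.527 kPa.

q_all(net) ≈ 80 kPa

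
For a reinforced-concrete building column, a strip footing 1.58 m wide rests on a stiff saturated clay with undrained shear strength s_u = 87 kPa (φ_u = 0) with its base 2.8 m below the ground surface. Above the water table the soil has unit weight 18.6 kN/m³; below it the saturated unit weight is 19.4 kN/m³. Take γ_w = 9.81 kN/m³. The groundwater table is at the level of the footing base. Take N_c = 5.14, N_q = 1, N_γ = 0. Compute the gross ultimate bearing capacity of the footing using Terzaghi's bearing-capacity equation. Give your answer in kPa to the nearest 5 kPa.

q_ult ≈ 500 kPa

Effective surcharge at the founding depth q = γ·D_f = 18.6 × 2.8 = 52.08 kPa.
q_ult = c·N_c + q·N_q
     = 87 × 5.14 + 52.08 × 1
     = 447.18 + 52.08 = 499.26 kPa.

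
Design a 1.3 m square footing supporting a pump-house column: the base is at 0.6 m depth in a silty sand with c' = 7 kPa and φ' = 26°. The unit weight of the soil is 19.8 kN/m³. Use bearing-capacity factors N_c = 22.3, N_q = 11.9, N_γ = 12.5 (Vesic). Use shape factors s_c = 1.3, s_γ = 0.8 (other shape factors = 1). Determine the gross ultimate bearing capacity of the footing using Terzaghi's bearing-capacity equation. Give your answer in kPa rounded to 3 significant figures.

q_ult ≈ 473 kPa

Overburden at base level: q = 19.8 × 0.6 = 11.88 kPa.
Cohesion term c·N_c·s_c = 7 × 22.3 × 1.3 = 202.93 kPa; surcharge term q·N_q = 11.88 × 11.9 = 141.37 kPa; self-weight term 0.5·γ·B·N_γ·s_γ = 0.5 × 19.8 × 1.3 × 12.5 × 0.8 = 128.7 kPa.
q_ult = 202.93 + 141.37 + 128.7 = 473 kPa.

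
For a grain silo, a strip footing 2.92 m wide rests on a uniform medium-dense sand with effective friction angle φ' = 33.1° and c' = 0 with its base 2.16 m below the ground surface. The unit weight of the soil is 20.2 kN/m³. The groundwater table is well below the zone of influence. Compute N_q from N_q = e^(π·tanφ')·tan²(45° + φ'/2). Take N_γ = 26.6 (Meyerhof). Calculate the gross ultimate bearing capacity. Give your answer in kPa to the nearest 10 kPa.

q_ult ≈ 1940 kPa

tan33.1° = 0.6519, so N_q = e^(π×0.6519)·tan²(61.55°) = 7.752 × 3.406 = 26.41.
Effective surcharge at the founding depth q = γ·D_f = 20.2 × 2.16 = 43.632 kPa.
q_ult = q·N_q + 0.5·γ·B·N_γ
     = 43.632 × 26.406 + 0.5 × 20.2 × 2.92 × 26.6
     = 1152.2 + 784.49 = 1936.6 kPa.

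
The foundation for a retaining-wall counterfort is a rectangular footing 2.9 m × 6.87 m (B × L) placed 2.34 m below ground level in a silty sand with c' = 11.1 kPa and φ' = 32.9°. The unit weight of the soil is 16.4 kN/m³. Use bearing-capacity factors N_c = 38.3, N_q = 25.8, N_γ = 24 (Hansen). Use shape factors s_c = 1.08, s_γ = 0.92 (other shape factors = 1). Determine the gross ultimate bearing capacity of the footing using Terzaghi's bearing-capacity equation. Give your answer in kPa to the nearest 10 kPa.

Effective surcharge at the founding depth q = γ·D_f = 16.4 × 2.34 = 38.376 kPa.
q_ult = c·N_c·s_c + q·N_q + 0.5·γ·B·N_γ·s_γ
     = 11.1 × 38.3 × 1.08 + 38.376 × 25.8 + 0.5 × 16.4 × 2.9 × 24 × 0.92
     = 459.14 + 990.1 + 525.06 = 1974.3 kPa.

q_ult ≈ 1970 kPa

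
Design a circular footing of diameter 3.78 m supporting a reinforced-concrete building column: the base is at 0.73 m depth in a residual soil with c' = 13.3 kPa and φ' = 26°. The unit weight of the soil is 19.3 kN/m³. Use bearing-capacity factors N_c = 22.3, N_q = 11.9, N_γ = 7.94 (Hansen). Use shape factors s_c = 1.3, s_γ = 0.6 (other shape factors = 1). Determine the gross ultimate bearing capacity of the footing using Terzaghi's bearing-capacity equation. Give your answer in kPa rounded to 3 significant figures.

Effective surcharge at the founding depth q = γ·D_f = 19.3 × 0.73 = 14.089 kPa.
q_ult = c·N_c·s_c + q·N_q + 0.5·γ·B·N_γ·s_γ
     = 13.3 × 22.3 × 1.3 + 14.089 × 11.9 + 0.5 × 19.3 × 3.78 × 7.94 × 0.6
     = 385.57 + 167.66 + 173.78 = 727 kPa.

q_ult ≈ 727 kPa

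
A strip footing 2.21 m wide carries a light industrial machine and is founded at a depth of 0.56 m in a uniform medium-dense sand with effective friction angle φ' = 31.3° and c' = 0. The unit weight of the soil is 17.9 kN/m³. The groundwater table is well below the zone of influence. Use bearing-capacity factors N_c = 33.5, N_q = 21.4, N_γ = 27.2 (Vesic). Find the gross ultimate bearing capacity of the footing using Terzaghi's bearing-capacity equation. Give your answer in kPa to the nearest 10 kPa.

q = γ·D_f = 17.9 × 0.56 = 10.024 kPa.
q·N_q = 10.024 × 21.4 = 214.51 kPa
0.5·γ·B·N_γ = 0.5 × 17.9 × 2.21 × 27.2 = 538 kPa
q_ult = 214.51 + 538 = 752.52 kPa.

q_ult ≈ 750 kPa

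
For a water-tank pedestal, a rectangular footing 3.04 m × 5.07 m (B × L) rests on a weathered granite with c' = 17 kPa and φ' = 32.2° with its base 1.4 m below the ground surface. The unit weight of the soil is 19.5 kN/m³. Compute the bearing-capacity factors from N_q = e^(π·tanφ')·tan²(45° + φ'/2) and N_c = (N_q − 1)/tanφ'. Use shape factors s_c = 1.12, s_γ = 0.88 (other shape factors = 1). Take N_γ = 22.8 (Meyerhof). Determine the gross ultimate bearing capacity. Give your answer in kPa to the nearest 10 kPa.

tan32.2° = 0.6297, so N_q = e^(π×0.6297)·tan²(61.1°) = 7.231 × 3.282 = 23.73.
N_c = (23.73 − 1)/tan32.2° = 36.09.
q = γ·D_f = 19.5 × 1.4 = 27.3 kPa.
c·N_c·s_c = 17 × 36.092 × 1.12 = 687.19 kPa
q·N_q = 27.3 × 23.728 = 647.79 kPa
0.5·γ·B·N_γ·s_γ = 0.5 × 19.5 × 3.04 × 22.8 × 0.88 = 594.7 kPa
q_ult = 687.19 + 647.79 + 594.7 = 1929.7 kPa.

q_ult ≈ 1930 kPa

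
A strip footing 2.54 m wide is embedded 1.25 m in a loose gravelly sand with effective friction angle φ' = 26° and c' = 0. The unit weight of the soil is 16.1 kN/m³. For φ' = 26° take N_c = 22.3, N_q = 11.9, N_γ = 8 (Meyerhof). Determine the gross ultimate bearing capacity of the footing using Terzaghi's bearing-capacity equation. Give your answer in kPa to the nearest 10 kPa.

q_ult ≈ 400 kPa

q = γ·D_f = 16.1 × 1.25 = 20.125 kPa.
q·N_q = 20.125 × 11.9 = 239.49 kPa
0.5·γ·B·N_γ = 0.5 × 16.1 × 2.54 × 8 = 163.58 kPa
q_ult = 239.49 + 163.58 = 403.06 kPa.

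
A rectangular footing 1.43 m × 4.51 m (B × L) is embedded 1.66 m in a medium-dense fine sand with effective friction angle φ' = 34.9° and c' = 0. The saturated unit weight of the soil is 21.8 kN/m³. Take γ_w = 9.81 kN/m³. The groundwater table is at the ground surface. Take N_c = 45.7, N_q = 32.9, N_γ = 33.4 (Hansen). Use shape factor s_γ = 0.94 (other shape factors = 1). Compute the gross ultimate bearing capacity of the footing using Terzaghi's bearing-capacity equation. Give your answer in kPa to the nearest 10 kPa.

q_ult ≈ 920 kPa

With the water table at the surface the whole profile is submerged: γ' = 21.8 − 9.81 = 11.99 kN/m³, so q = γ'·D_f = 19.903 kPa; the same γ' applies in the ½γBN_γ term.
q_ult = q·N_q + 0.5·γ·B·N_γ·s_γ
     = 19.903 × 32.9 + 0.5 × 11.99 × 1.43 × 33.4 × 0.94
     = 654.82 + 269.15 = 923.98 kPa.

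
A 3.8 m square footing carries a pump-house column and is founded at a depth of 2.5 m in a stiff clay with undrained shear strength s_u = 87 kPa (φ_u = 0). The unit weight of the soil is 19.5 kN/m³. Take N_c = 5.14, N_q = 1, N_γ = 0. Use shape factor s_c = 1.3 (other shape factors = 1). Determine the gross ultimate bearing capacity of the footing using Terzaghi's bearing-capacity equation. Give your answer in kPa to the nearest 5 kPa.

q_ult ≈ 630 kPa

q = γ·D_f = 19.5 × 2.5 = 48.75 kPa.
c·N_c·s_c = 87 × 5.14 × 1.3 = 581.33 kPa
q·N_q = 48.75 × 1 = 48.75 kPa
q_ult = 581.33 + 48.75 = 630.08 kPa.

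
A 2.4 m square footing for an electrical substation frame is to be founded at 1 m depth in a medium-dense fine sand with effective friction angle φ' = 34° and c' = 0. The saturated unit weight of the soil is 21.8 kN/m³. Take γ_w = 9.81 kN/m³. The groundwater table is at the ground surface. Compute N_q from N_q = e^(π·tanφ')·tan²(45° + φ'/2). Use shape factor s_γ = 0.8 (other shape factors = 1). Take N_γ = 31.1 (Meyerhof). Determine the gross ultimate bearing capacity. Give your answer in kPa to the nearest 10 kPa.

q_ult ≈ 710 kPa

tan34° = 0.6745, so N_q = e^(π×0.6745)·tan²(62°) = 8.323 × 3.537 = 29.44.
With the water table at the surface the whole profile is submerged: γ' = 21.8 − 9.81 = 11.99 kN/m³, so q = γ'·D_f = 11.99 kPa; the same γ' applies in the ½γBN_γ term.
q_ult = q·N_q + 0.5·γ·B·N_γ·s_γ
     = 11.99 × 29.44 + 0.5 × 11.99 × 2.4 × 31.1 × 0.8
     = 352.98 + 357.97 = 710.96 kPa.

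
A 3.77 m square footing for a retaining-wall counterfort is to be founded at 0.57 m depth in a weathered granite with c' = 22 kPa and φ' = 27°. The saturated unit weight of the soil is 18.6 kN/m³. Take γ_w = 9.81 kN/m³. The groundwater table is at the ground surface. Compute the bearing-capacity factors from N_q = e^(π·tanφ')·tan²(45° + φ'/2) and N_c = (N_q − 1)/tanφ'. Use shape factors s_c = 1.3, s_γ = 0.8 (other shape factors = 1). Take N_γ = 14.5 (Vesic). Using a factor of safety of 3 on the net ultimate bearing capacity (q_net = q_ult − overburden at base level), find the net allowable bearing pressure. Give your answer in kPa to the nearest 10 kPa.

N_q = e^(π·tan27°)·tan²(58.5°) = 13.2; N_c = (N_q − 1)/tanφ' = 23.94.
Water table at ground surface, so effective unit weight γ' = 18.6 − 9.81 = 8.79 kN/m³ is used throughout; overburden q = 8.79 × 0.57 = 5.0103 kPa; the same γ' applies in the ½γBN_γ term.
Cohesion term c·N_c·s_c = 22 × 23.942 × 1.3 = 684.75 kPa; surcharge term q·N_q = 5.0103 × 13.199 = 66.132 kPa; self-weight term 0.5·γ·B·N_γ·s_γ = 0.5 × 8.79 × 3.77 × 14.5 × 0.8 = 192.2 kPa.
q_ult = 684.75 + 66.132 + 192.2 = 943.08 kPa.
q_net = 943.08 − 5.0103 = 938.07 kPa.
q_all(net) = 938.07 / 3 = 312.69 kPa.

q_all(net) ≈ 310 kPa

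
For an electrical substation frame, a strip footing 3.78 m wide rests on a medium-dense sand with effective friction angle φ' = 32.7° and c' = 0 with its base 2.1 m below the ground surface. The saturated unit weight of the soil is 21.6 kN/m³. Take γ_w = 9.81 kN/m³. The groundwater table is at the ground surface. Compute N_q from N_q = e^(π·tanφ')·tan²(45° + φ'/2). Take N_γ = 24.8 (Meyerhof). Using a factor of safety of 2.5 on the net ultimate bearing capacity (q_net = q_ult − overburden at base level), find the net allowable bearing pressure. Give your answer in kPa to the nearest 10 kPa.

N_q = e^(π·tan32.7°)·tan²(61.35°) = 25.18.
With the water table at the surface the whole profile is submerged: γ' = 21.6 − 9.81 = 11.79 kN/m³, so q = γ'·D_f = 24.759 kPa; the same γ' applies in the ½γBN_γ term.
q_ult = q·N_q + 0.5·γ·B·N_γ
     = 24.759 × 25.175 + 0.5 × 11.79 × 3.78 × 24.8
     = 623.31 + 552.62 = 1175.9 kPa.
q_net = 1175.9 − 24.759 = 1151.2 kPa.
q_all(net) = 1151.2 / 2.5 = 460.47 kPa.

q_all(net) ≈ 460 kPa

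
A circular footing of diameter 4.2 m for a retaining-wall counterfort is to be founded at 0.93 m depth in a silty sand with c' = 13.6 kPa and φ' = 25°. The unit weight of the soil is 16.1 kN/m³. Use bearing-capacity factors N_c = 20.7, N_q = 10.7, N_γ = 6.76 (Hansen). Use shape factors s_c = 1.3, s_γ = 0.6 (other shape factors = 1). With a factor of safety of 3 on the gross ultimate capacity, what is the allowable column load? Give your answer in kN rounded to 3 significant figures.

q = γ·D_f = 16.1 × 0.93 = 14.973 kPa.
c·N_c·s_c = 13.6 × 20.7 × 1.3 = 365.98 kPa
q·N_q = 14.973 × 10.7 = 160.21 kPa
0.5·γ·B·N_γ·s_γ = 0.5 × 16.1 × 4.2 × 6.76 × 0.6 = 137.13 kPa
q_ult = 365.98 + 160.21 + 137.13 = 663.32 kPa.
Gross allowable pressure q_all = 663.32 / 3 = 221.11 kPa.
Footing area = 13.8544 m², so allowable column load = 221.11 × 13.8544 = 3063.3 kN.

P_all ≈ 3060 kN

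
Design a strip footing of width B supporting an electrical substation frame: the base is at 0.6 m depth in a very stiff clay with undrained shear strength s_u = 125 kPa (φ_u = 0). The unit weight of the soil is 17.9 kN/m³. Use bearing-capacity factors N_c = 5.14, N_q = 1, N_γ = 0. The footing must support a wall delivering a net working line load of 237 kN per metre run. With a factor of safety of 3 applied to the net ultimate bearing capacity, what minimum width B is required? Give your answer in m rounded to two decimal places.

q = γ·D_f = 17.9 × 0.6 = 10.74 kPa.
c·N_c = 125 × 5.14 = 642.5 kPa
q·N_q = 10.74 × 1 = 10.74 kPa
q_ult = 642.5 + 10.74 = 653.24 kPa.
For φ = 0 the ½γBN_γ term vanishes, so q_ult is independent of B. q_net = 653.24 − 10.74 = 642.5 kPa; q_all(net) = 642.5/3 = 214.17 kPa.
Required width B = w / q_all(net) = 237 / 214.17 = 1.107 m.

B = 1.11 m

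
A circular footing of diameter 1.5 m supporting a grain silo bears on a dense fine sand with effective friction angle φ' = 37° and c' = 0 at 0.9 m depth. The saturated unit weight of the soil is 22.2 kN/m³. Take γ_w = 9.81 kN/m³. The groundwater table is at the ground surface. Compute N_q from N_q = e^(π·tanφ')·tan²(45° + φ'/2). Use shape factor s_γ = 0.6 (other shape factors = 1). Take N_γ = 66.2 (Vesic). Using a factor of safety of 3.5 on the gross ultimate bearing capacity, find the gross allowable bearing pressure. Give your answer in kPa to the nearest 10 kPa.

N_q = e^(π·tan37°)·tan²(63.5°) = 42.92.
With the water table at the surface the whole profile is submerged: γ' = 22.2 − 9.81 = 12.39 kN/m³, so q = γ'·D_f = 11.151 kPa; the same γ' applies in the ½γBN_γ term.
q_ult = q·N_q + 0.5·γ·B·N_γ·s_γ
     = 11.151 × 42.92 + 0.5 × 12.39 × 1.5 × 66.2 × 0.6
     = 478.6 + 369.1 = 847.7 kPa.
q_all = 847.7 / 3.5 = 242.2 kPa.

q_all ≈ 240 kPa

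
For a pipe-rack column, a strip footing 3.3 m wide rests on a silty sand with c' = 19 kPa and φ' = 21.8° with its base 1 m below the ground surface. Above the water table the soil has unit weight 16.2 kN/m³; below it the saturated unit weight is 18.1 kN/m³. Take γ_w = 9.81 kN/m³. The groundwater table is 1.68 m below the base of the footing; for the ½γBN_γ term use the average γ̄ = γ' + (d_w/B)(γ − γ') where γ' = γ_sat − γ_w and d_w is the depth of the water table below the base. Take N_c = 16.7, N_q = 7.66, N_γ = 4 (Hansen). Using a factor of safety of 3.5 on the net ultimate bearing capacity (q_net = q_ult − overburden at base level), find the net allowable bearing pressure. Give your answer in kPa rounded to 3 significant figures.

q_all(net) ≈ 145 kPa

q = γ·D_f = 16.2 × 1 = 16.2 kPa.
γ' = 8.29 kN/m³; averaging over the depth B below the base, γ̄ = γ' + (d_w/B)(γ − γ') = 12.317 kN/m³.
c·N_c = 19 × 16.7 = 317.3 kPa
q·N_q = 16.2 × 7.66 = 124.09 kPa
0.5·γ·B·N_γ = 0.5 × 12.317 × 3.3 × 4 = 81.292 kPa
q_ult = 317.3 + 124.09 + 81.292 = 522.68 kPa.
q_net = 522.68 − 16.2 = 506.48 kPa.
q_all(net) = 506.48 / 3.5 = 144.71 kPa.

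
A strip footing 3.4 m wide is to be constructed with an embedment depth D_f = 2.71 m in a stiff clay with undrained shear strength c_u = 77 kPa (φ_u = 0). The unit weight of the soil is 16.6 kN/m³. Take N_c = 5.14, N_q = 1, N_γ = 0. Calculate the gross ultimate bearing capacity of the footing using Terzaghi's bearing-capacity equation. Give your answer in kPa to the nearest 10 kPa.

q_ult ≈ 440 kPa

Overburden at base level: q = 16.6 × 2.71 = 44.986 kPa.
Cohesion term c·N_c = 77 × 5.14 = 395.78 kPa; surcharge term q·N_q = 44.986 × 1 = 44.986 kPa.
q_ult = 395.78 + 44.986 = 440.77 kPa.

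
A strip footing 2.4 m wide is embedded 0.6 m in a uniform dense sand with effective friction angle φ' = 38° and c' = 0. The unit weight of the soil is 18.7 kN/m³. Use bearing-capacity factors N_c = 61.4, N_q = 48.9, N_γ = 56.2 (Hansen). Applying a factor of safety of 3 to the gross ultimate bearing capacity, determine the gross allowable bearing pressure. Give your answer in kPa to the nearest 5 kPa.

q_all ≈ 605 kPa

Effective surcharge at the founding depth q = γ·D_f = 18.7 × 0.6 = 11.22 kPa.
q_ult = q·N_q + 0.5·γ·B·N_γ
     = 11.22 × 48.9 + 0.5 × 18.7 × 2.4 × 56.2
     = 548.66 + 1261.1 = 1809.8 kPa.
q_all = q_ult / FS = 1809.8 / 3 = 603.26 kPa.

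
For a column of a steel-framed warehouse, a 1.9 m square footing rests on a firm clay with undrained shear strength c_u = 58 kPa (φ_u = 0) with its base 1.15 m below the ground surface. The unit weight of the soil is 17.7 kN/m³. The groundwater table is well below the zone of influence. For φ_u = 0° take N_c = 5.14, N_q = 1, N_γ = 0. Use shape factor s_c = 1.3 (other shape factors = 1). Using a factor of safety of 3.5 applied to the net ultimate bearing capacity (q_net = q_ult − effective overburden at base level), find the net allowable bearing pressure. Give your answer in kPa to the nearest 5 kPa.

q_all(net) ≈ 110 kPa

Effective surcharge at the founding depth q = γ·D_f = 17.7 × 1.15 = 20.355 kPa.
q_ult = c·N_c·s_c + q·N_q
     = 58 × 5.14 × 1.3 + 20.355 × 1
     = 387.56 + 20.355 = 407.91 kPa.
Net ultimate: q_net = 407.91 − 20.355 = 387.56 kPa.
q_all(net) = 387.56 / 3.5 = 110.73 kPa.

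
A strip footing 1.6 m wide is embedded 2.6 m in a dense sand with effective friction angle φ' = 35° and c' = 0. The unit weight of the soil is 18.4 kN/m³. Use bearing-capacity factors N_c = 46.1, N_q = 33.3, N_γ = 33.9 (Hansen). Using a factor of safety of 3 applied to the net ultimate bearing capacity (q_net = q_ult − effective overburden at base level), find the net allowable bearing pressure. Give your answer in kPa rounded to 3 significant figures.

q = γ·D_f = 18.4 × 2.6 = 47.84 kPa.
q·N_q = 47.84 × 33.3 = 1593.1 kPa
0.5·γ·B·N_γ = 0.5 × 18.4 × 1.6 × 33.9 = 499.01 kPa
q_ult = 1593.1 + 499.01 = 2092.1 kPa.
Net ultimate: q_net = 2092.1 − 47.84 = 2044.2 kPa.
q_all(net) = 2044.2 / 3 = 681.41 kPa.

q_all(net) ≈ 681 kPa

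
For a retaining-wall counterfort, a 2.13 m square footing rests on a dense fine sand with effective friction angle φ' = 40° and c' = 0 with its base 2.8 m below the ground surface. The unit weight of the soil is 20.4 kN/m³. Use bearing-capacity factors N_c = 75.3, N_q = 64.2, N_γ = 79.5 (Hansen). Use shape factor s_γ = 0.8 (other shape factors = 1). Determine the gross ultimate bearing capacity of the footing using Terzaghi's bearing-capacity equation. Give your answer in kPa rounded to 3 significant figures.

q_ult ≈ 5050 kPa

q = γ·D_f = 20.4 × 2.8 = 57.12 kPa.
q·N_q = 57.12 × 64.2 = 3667.1 kPa
0.5·γ·B·N_γ·s_γ = 0.5 × 20.4 × 2.13 × 79.5 × 0.8 = 1381.8 kPa
q_ult = 3667.1 + 1381.8 = 5048.9 kPa.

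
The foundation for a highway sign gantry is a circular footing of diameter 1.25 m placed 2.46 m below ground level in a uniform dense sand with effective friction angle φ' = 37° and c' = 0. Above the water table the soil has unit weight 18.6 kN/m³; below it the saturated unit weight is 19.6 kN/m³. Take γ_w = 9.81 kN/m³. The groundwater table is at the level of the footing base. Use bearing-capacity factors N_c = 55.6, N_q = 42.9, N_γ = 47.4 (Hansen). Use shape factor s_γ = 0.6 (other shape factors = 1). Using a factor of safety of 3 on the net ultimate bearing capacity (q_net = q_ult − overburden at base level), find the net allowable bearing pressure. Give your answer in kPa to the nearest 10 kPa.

q_all(net) ≈ 700 kPa

q = γ·D_f = 18.6 × 2.46 = 45.756 kPa.
For the ½γBN_γ term take γ' = 19.6 − 9.81 = 9.79 kN/m³ (soil below base is submerged).
q·N_q = 45.756 × 42.9 = 1962.9 kPa
0.5·γ·B·N_γ·s_γ = 0.5 × 9.79 × 1.25 × 47.4 × 0.6 = 174.02 kPa
q_ult = 1962.9 + 174.02 = 2136.9 kPa.
q_net = 2136.9 − 45.756 = 2091.2 kPa.
q_all(net) = 2091.2 / 3 = 697.06 kPa.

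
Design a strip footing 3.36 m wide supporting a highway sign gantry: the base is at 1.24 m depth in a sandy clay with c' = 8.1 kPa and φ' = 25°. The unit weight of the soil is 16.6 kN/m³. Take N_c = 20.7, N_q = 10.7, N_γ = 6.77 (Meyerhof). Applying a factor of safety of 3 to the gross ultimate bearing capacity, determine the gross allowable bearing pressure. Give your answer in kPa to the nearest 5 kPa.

Overburden at base level: q = 16.6 × 1.24 = 20.584 kPa.
Cohesion term c·N_c = 8.1 × 20.7 = 167.67 kPa; surcharge term q·N_q = 20.584 × 10.7 = 220.25 kPa; self-weight term 0.5·γ·B·N_γ = 0.5 × 16.6 × 3.36 × 6.77 = 188.8 kPa.
q_ult = 167.67 + 220.25 + 188.8 = 576.72 kPa.
q_all = q_ult / FS = 576.72 / 3 = 192.24 kPa.

q_all ≈ 190 kPa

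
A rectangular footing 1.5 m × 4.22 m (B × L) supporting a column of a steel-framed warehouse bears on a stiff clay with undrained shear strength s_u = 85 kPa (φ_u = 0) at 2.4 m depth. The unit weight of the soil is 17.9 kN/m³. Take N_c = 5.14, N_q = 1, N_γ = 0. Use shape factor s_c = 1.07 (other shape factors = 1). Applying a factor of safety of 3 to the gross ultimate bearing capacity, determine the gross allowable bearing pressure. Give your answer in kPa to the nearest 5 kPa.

Overburden at base level: q = 17.9 × 2.4 = 42.96 kPa.
Cohesion term c·N_c·s_c = 85 × 5.14 × 1.07 = 467.48 kPa; surcharge term q·N_q = 42.96 × 1 = 42.96 kPa.
q_ult = 467.48 + 42.96 = 510.44 kPa.
q_all = q_ult / FS = 510.44 / 3 = 170.15 kPa.

q_all ≈ 170 kPa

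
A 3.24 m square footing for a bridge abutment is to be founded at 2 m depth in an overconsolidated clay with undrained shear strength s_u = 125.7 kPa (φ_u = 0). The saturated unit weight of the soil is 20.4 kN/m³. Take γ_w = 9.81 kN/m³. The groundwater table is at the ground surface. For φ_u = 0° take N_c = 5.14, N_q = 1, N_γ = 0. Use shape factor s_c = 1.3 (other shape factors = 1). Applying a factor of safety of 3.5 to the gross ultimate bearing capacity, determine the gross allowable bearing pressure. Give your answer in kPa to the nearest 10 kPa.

γ' = 20.4 − 9.81 = 10.59 kN/m³ (submerged throughout). q = 10.59 × 2 = 21.18 kPa.
c·N_c·s_c = 125.7 × 5.14 × 1.3 = 839.93 kPa
q·N_q = 21.18 × 1 = 21.18 kPa
q_ult = 839.93 + 21.18 = 861.11 kPa.
q_all = q_ult / FS = 861.11 / 3.5 = 246.03 kPa.

q_all ≈ 250 kPa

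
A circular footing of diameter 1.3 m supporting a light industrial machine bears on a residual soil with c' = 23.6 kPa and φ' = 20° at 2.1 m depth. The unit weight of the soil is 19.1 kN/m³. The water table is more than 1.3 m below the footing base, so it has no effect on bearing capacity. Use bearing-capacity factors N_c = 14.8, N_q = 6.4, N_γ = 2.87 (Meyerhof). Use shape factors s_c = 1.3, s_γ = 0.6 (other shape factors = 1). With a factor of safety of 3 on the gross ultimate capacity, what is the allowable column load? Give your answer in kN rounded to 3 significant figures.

P_all ≈ 324 kN

q = γ·D_f = 19.1 × 2.1 = 40.11 kPa.
c·N_c·s_c = 23.6 × 14.8 × 1.3 = 454.06 kPa
q·N_q = 40.11 × 6.4 = 256.7 kPa
0.5·γ·B·N_γ·s_γ = 0.5 × 19.1 × 1.3 × 2.87 × 0.6 = 21.379 kPa
q_ult = 454.06 + 256.7 + 21.379 = 732.15 kPa.
Gross allowable pressure q_all = 732.15 / 3 = 244.05 kPa.
Footing area = 1.3273 m², so allowable column load = 244.05 × 1.3273 = 323.93 kN.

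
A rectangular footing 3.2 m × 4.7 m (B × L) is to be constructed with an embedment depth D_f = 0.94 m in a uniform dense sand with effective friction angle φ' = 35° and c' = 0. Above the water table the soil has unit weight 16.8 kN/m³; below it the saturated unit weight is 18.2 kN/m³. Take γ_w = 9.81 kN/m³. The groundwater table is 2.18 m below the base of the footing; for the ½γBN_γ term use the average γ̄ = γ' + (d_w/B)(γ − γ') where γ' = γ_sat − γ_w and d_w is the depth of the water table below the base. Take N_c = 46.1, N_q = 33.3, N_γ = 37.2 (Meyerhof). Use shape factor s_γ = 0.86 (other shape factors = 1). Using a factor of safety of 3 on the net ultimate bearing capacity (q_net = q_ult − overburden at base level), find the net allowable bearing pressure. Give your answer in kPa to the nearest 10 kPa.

q_all(net) ≈ 410 kPa

Overburden at base level: q = 16.8 × 0.94 = 15.792 kPa.
The water table is 2.18 m below the base (< B = 3.2 m), so the ½γBN_γ term uses γ̄ = γ' + (d_w/B)(γ − γ') = 8.39 + (2.18/3.2)(16.8 − 8.39) = 14.119 kN/m³.
Surcharge term q·N_q = 15.792 × 33.3 = 525.87 kPa; self-weight term 0.5·γ·B·N_γ·s_γ = 0.5 × 14.119 × 3.2 × 37.2 × 0.86 = 722.73 kPa.
q_ult = 525.87 + 722.73 = 1248.6 kPa.
q_net = 1248.6 − 15.792 = 1232.8 kPa.
q_all(net) = 1232.8 / 3 = 410.94 kPa.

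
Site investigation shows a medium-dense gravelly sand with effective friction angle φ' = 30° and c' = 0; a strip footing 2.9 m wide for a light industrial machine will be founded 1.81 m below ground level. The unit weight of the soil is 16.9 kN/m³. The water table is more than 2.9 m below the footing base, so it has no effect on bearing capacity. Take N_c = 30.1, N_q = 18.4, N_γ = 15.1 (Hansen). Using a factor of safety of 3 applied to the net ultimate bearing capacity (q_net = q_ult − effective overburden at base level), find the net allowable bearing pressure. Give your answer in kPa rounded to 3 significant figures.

q_all(net) ≈ 301 kPa

Overburden at base level: q = 16.9 × 1.81 = 30.589 kPa.
Surcharge term q·N_q = 30.589 × 18.4 = 562.84 kPa; self-weight term 0.5·γ·B·N_γ = 0.5 × 16.9 × 2.9 × 15.1 = 370.03 kPa.
q_ult = 562.84 + 370.03 = 932.86 kPa.
Net ultimate: q_net = 932.86 − 30.589 = 902.27 kPa.
q_all(net) = 902.27 / 3 = 300.76 kPa.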